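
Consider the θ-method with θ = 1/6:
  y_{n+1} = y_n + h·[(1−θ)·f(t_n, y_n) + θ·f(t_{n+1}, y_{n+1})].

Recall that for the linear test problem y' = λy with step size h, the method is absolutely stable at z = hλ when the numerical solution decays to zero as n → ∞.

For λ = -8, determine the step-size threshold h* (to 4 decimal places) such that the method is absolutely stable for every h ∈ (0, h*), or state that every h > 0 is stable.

With y'=λy (z=hλ):
  y_{n+1} = y_n + z·[5/6·y_n + 1/6·y_{n+1}] ⇒ (1 − 1/6z)y_{n+1} = (1 + 5/6z)y_n
  ⇒ R(z) = (1 + 5/6z)/(1 − 1/6z).

Boundary: |R(x)|=1, x<0.
x=-0.87: |R|=0.2402
R=−1: 1+5/6x = −1+1/6x ⇒ -2/3x=2 ⇒ x=2/(-2/3)=-3.0000
Confirm numerically:
  x=-1.664: |R|=0.30271 <1
  x=-1.543: |R|=0.22736 <1
  x=-1.396: |R|=0.13250 <1
  x=-1.285: |R|=0.05834 <1
  x=-3.112: |R|=1.04917 >1
  x=-3.083: |R|=1.03655 >1
  x=-3.041: |R|=1.01814 >1
Stable set (-3.0000, 0).

(-3.0000,0); λ=-8 ⇒ h* = (3)/8 = 0.3750.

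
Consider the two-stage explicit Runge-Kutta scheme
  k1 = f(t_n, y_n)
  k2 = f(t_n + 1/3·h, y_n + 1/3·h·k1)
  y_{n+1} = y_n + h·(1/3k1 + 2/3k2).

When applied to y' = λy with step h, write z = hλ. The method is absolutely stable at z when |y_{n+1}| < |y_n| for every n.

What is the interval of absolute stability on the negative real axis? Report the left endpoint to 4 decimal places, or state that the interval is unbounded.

With y'=λy (z=hλ):
  k1=λy_n ⇒ h·k1=z·y_n;  k2=λ(1+1/3z)y_n ⇒ h·k2=z(1+1/3z)y_n
  y_{n+1}/y_n = 1 + 1/3z + 2/3z(1+1/3z) = 1 + z + 2/9z²
  so R(z) = 1 + z + 2/9z².

Need |R(x)|<1, x<0.
x=-0.88: |R|=0.2921
R=1: x+2/9x²=0 ⇒ x=−9/2=-4.5000; min R=1−1/(4·2/9)=-0.1250>−1
Confirm numerically:
  x=-4.439: |R|=0.93983 <1
  x=-2.498: |R|=0.11133 <1
  x=-2.282: |R|=0.12477 <1
  x=-1.869: |R|=0.09274 <1
  x=-4.850: |R|=1.37722 >1
  x=-4.616: |R|=1.11899 >1
Interval (-4.5000, 0).

z∈(-4.5000,0).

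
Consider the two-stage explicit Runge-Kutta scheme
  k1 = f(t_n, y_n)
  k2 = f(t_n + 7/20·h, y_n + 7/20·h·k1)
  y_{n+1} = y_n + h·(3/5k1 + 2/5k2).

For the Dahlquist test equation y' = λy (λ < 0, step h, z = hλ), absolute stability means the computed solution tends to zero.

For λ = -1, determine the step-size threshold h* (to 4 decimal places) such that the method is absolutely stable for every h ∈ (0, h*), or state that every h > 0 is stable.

With y'=λy (z=hλ):
  k1=λy_n ⇒ h·k1=z·y_n;  k2=λ(1+7/20z)y_n ⇒ h·k2=z(1+7/20z)y_n
  y_{n+1}/y_n = 1 + 3/5z + 2/5z(1+7/20z) = 1 + z + 7/50z²
  Hence R(z) = 1 + z + 7/50z².

Need |R(x)|<1, x<0.
x=-1.36: |R|=0.1011
R=1: x+7/50x²=0 ⇒ x=−50/7=-7.1429; min R=1−1/(4·7/50)=-0.7857>−1
Confirm numerically:
  x=-6.952: |R|=0.81424 <1
  x=-5.660: |R|=0.17502 <1
  x=-5.491: |R|=0.26985 <1
  x=-3.842: |R|=0.77547 <1
  x=-7.514: |R|=1.39043 >1
  x=-7.431: |R|=1.29977 >1
Stable set (-7.1429, 0).

(-7.1429,0); λ=-1 ⇒ h* = (50/7)/1 = 7.1429.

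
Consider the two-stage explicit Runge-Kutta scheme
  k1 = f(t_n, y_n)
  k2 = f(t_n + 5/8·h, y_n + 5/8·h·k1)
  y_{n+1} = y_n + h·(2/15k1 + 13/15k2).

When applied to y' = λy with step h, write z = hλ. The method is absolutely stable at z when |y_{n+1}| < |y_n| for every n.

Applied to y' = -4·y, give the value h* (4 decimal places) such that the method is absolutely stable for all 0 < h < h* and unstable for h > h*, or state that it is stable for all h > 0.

Set f=λy, z=hλ:
  k1=λy_n ⇒ h·k1=z·y_n;  k2=λ(1+5/8z)y_n ⇒ h·k2=z(1+5/8z)y_n
  y_{n+1}/y_n = 1 + 2/15z + 13/15z(1+5/8z) = 1 + z + 13/24z²
  ⇒ R(z) = 1 + z + 13/24z².

Solve |R(x)|<1 on ℝ⁻.
x=-0.64: |R|=0.5819
R=1: x+13/24x²=0 ⇒ x=−24/13=-1.8462; min R=1−1/(4·13/24)=0.5385>−1
Confirm numerically:
  x=-1.644: |R|=0.81998 <1
  x=-1.337: |R|=0.63127 <1
  x=-1.287: |R|=0.61020 <1
  x=-1.076: |R|=0.55113 <1
  x=-2.263: |R|=1.51097 >1
  x=-2.142: |R|=1.34326 >1
  x=-2.125: |R|=1.32096 >1
Stable set (-1.8462, 0).

(-1.8462,0); λ=-4 ⇒ h* = (24/13)/4 = 0.4615.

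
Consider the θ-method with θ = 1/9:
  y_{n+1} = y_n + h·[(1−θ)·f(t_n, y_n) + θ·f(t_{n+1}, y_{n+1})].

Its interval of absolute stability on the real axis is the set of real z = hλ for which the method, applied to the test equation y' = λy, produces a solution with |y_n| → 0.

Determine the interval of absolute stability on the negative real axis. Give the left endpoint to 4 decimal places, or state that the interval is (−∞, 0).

z∈(-2.5714,0).

With y'=λy (z=hλ):
  y_{n+1} = y_n + z·[8/9·y_n + 1/9·y_{n+1}] ⇒ (1 − 1/9z)y_{n+1} = (1 + 8/9z)y_n
  Hence R(z) = (1 + 8/9z)/(1 − 1/9z).

Find x<0 with |R(x)|<1.
x=-0.74: |R|=0.3162
R=−1: 1+8/9x = −1+1/9x ⇒ -7/9x=2 ⇒ x=2/(-7/9)=-2.5714
Confirm numerically:
  x=-2.352: |R|=0.86469 <1
  x=-1.893: |R|=0.56403 <1
  x=-1.250: |R|=0.09756 <1
  x=-1.130: |R|=0.00395 <1
  x=-2.905: |R|=1.19614 >1
  x=-2.707: |R|=1.08106 >1
  x=-2.635: |R|=1.03825 >1
Interval (-2.5714, 0).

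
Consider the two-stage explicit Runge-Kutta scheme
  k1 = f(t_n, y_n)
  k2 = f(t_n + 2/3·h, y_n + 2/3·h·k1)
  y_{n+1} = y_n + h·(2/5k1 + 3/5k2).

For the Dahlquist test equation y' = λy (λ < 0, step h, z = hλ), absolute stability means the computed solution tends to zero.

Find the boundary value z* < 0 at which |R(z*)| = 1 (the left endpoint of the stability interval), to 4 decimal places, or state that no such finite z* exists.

left endpoint -2.5000.

On y'=λy, z=hλ:
  k1=λy_n ⇒ h·k1=z·y_n;  k2=λ(1+2/3z)y_n ⇒ h·k2=z(1+2/3z)y_n
  y_{n+1}/y_n = 1 + 2/5z + 3/5z(1+2/3z) = 1 + z + 2/5z²
  ⇒ R(z) = 1 + z + 2/5z².

Solve |R(x)|<1 on ℝ⁻.
x=-1.53: |R|=0.4064
R=1: x+2/5x²=0 ⇒ x=−5/2=-2.5000; min R=1−1/(4·2/5)=0.3750>−1
Confirm numerically:
  x=-1.917: |R|=0.55296 <1
  x=-1.605: |R|=0.42541 <1
  x=-1.550: |R|=0.41100 <1
  x=-1.353: |R|=0.37924 <1
  x=-3.047: |R|=1.66668 >1
  x=-3.032: |R|=1.64521 >1
So |R|<1 on (-2.5000, 0).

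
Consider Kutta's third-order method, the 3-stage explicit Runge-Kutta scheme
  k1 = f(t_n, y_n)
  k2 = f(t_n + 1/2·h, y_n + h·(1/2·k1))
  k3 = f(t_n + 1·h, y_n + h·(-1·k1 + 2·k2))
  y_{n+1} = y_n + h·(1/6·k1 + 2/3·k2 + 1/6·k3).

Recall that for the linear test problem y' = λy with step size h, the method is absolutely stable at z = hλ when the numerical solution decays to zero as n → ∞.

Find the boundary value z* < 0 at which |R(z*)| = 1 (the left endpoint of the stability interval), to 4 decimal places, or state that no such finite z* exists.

z* = -2.5127.

Test eqn y'=λy, z=hλ:
  order 3, 3-stage ⇒ R(z)=1+z+z^2/2+z^3/6
  (e.g. R(-0.69)=0.49330, |R|=0.49330)

Need |R(x)|<1, x<0.
x=-0.69: |R|=0.4933
|R(-2.04)|=0.3741 |R(-0.95)|=0.3584 |R(-0.91)|=0.3785
Bisect:
  x_lo=-3.4032 |R|=3.1816  x_hi=-0.3017 |R|=0.7392
  mid=-1.85246 |R|=0.19615 →hi
  mid=-2.62785 |R|=1.19954 →lo
  mid=-2.24016 |R|=0.60464 →hi
  mid=-2.43401 |R|=0.87514 →hi
  mid=-2.53093 |R|=1.03015 →lo
  mid=-2.48247 |R|=0.95091 →hi
  mid=-2.50670 |R|=0.99008 →hi
  mid=-2.51881 |R|=1.01001 →lo
  ...
  [-2.51276,-2.51257] ⇒ x*=-2.5127
Interval (-2.5127, 0).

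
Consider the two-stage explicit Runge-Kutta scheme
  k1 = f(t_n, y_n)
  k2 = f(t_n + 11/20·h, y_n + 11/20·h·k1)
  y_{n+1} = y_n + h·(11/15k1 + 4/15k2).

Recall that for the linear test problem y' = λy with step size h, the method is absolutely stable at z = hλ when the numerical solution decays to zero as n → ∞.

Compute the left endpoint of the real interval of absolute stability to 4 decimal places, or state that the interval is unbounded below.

Test eqn y'=λy, z=hλ:
  k1=λy_n ⇒ h·k1=z·y_n;  k2=λ(1+11/20z)y_n ⇒ h·k2=z(1+11/20z)y_n
  y_{n+1}/y_n = 1 + 11/15z + 4/15z(1+11/20z) = 1 + z + 11/75z²
  so R(z) = 1 + z + 11/75z².

Need |R(x)|<1, x<0.
x=-1.79: |R|=0.3201
R=1: x+11/75x²=0 ⇒ x=−75/11=-6.8182; min R=1−1/(4·11/75)=-0.7045>−1
Confirm numerically:
  x=-6.507: |R|=0.70302 <1
  x=-4.128: |R|=0.62874 <1
  x=-4.088: |R|=0.63694 <1
  x=-7.280: |R|=1.49310 >1
  x=-6.929: |R|=1.11262 >1
So |R|<1 on (-6.8182, 0).

z* = -6.8182.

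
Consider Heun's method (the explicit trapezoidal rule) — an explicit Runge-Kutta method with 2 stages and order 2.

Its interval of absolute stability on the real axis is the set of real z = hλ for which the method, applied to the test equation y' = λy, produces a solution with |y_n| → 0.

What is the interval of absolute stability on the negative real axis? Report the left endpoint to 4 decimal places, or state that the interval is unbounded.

With y'=λy (z=hλ):
  order 2, 2-stage ⇒ R(z)=1+z+z^2/2
  (e.g. R(-1.29)=0.54205, |R|=0.54205)

Boundary: |R(x)|=1, x<0.
x=-1.29: |R|=0.5421
|R(-2.29)|=1.3321 |R(-1.11)|=0.5060 |R(-0.53)|=0.6104
Bisect:
  x_lo=-2.3068 |R|=1.3538  x_hi=-0.3435 |R|=0.7155
  mid=-1.32512 |R|=0.55285 →hi
  mid=-1.81594 |R|=0.83288 →hi
  mid=-2.06135 |R|=1.06324 →lo
  mid=-1.93865 |R|=0.94053 →hi
  mid=-2.00000 |R|=1.00000 →lo
  mid=-1.96933 |R|=0.96980 →hi
  mid=-1.98466 |R|=0.98478 →hi
  ...
  [-2.00000,-1.99988] ⇒ x*=-2.0000
So |R|<1 on (-2.0000, 0).

(-2.0000, 0).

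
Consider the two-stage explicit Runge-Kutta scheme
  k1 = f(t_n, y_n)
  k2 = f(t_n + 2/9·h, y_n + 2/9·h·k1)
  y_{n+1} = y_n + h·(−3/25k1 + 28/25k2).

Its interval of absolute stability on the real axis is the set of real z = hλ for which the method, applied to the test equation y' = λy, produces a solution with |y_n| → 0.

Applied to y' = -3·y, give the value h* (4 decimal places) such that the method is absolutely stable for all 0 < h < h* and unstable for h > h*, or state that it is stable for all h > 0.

Set f=λy, z=hλ:
  k1=λy_n ⇒ h·k1=z·y_n;  k2=λ(1+2/9z)y_n ⇒ h·k2=z(1+2/9z)y_n
  y_{n+1}/y_n = 1 − 3/25z + 28/25z(1+2/9z) = 1 + z + 56/225z²
  so R(z) = 1 + z + 56/225z².

Solve |R(x)|<1 on ℝ⁻.
x=-0.51: |R|=0.5547
R=1: x+56/225x²=0 ⇒ x=−225/56=-4.0179; min R=1−1/(4·56/225)=-0.0045>−1
Confirm numerically:
  x=-3.280: |R|=0.39765 <1
  x=-3.268: |R|=0.39009 <1
  x=-2.483: |R|=0.05147 <1
  x=-1.691: |R|=0.02069 <1
  x=-4.508: |R|=1.54994 >1
  x=-4.407: |R|=1.42683 >1
  x=-4.343: |R|=1.35145 >1
Stable set (-4.0179, 0).

(-4.0179,0); λ=-3 ⇒ h* = (225/56)/3 = 1.3393.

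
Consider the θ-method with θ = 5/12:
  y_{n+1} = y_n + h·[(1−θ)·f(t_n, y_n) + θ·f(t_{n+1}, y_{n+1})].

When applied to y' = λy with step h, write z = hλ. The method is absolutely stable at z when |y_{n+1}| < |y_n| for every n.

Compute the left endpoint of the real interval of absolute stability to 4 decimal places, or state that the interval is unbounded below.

z* = -12.0000.

Test eqn y'=λy, z=hλ:
  y_{n+1} = y_n + z·[7/12·y_n + 5/12·y_{n+1}] ⇒ (1 − 5/12z)y_{n+1} = (1 + 7/12z)y_n
  so R(z) = (1 + 7/12z)/(1 − 5/12z).

Find x<0 with |R(x)|<1.
x=-0.91: |R|=0.3402
R=−1: 1+7/12x = −1+5/12x ⇒ -1/6x=2 ⇒ x=2/(-1/6)=-12.0000
Confirm numerically:
  x=-10.939: |R|=0.96818 <1
  x=-7.751: |R|=0.83257 <1
  x=-6.916: |R|=0.78171 <1
  x=-6.416: |R|=0.74664 <1
  x=-12.535: |R|=1.01433 >1
  x=-12.445: |R|=1.01199 >1
So |R|<1 on (-12.0000, 0).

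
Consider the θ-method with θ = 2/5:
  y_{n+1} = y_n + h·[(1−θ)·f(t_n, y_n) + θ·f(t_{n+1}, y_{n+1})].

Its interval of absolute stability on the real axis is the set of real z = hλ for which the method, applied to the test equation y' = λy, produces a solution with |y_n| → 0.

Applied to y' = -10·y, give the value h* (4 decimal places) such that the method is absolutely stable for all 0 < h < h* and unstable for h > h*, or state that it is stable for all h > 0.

(-10.0000,0); λ=-10 ⇒ h* = (10)/10 = 1.0000.

Set f=λy, z=hλ:
  y_{n+1} = y_n + z·[3/5·y_n + 2/5·y_{n+1}] ⇒ (1 − 2/5z)y_{n+1} = (1 + 3/5z)y_n
  so R(z) = (1 + 3/5z)/(1 − 2/5z).

Need |R(x)|<1, x<0.
x=-0.64: |R|=0.4904
R=−1: 1+3/5x = −1+2/5x ⇒ -1/5x=2 ⇒ x=2/(-1/5)=-10.0000
Confirm numerically:
  x=-9.387: |R|=0.97422 <1
  x=-9.117: |R|=0.96200 <1
  x=-8.729: |R|=0.94341 <1
  x=-10.529: |R|=1.02030 >1
  x=-10.257: |R|=1.01007 >1
So |R|<1 on (-10.0000, 0).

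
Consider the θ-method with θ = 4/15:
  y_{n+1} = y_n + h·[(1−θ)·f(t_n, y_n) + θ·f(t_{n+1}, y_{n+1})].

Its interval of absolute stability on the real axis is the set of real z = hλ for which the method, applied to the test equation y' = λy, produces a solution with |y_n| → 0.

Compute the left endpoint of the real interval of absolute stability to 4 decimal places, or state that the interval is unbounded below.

z* = -4.2857.

With y'=λy (z=hλ):
  y_{n+1} = y_n + z·[11/15·y_n + 4/15·y_{n+1}] ⇒ (1 − 4/15z)y_{n+1} = (1 + 11/15z)y_n
  so R(z) = (1 + 11/15z)/(1 − 4/15z).

Boundary: |R(x)|=1, x<0.
x=-0.89: |R|=0.2807
R=−1: 1+11/15x = −1+4/15x ⇒ -7/15x=2 ⇒ x=2/(-7/15)=-4.2857
Confirm numerically:
  x=-4.021: |R|=0.94039 <1
  x=-2.426: |R|=0.47304 <1
  x=-1.770: |R|=0.20245 <1
  x=-1.750: |R|=0.19318 <1
  x=-4.577: |R|=1.06122 >1
  x=-4.511: |R|=1.04772 >1
Stable set (-4.2857, 0).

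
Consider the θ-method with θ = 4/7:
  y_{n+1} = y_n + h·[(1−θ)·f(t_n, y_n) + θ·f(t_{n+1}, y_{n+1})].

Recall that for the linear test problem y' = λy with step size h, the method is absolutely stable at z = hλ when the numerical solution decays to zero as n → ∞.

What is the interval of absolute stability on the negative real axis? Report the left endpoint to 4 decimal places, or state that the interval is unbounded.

interval (−∞, 0).

On y'=λy, z=hλ:
  y_{n+1} = y_n + z·[3/7·y_n + 4/7·y_{n+1}] ⇒ (1 − 4/7z)y_{n+1} = (1 + 3/7z)y_n
  so R(z) = (1 + 3/7z)/(1 − 4/7z).

Boundary: |R(x)|=1, x<0.
x=-1.71: |R|=0.1351
x=-2: |R|=0.0667
x=-10: |R|=0.4894
x=-100: |R|=0.7199
θ=4/7≥1/2 ⇒ |1+3/7x|<|1−4/7x| ∀x<0 ⇒ interval (−∞,0).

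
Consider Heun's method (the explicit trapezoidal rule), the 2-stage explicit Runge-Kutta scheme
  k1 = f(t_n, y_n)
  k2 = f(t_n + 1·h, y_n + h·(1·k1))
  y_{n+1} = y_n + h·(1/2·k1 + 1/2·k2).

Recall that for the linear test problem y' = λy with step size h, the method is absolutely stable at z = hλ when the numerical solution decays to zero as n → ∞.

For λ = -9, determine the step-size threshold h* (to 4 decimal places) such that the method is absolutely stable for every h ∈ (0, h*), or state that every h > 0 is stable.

Test eqn y'=λy, z=hλ:
  order 2, 2-stage ⇒ R(z)=1+z+z^2/2
  (e.g. R(-0.62)=0.57220, |R|=0.57220)

Need |R(x)|<1, x<0.
x=-0.62: |R|=0.5722
|R(-1.95)|=0.9512 |R(-1.77)|=0.7964 |R(-0.92)|=0.5032
Bisect:
  x_lo=-2.6431 |R|=1.8498  x_hi=-0.2507 |R|=0.7807
  mid=-1.44690 |R|=0.59986 →hi
  mid=-2.04499 |R|=1.04600 →lo
  mid=-1.74595 |R|=0.77822 →hi
  mid=-1.89547 |R|=0.90093 →hi
  mid=-1.97023 |R|=0.97067 →hi
  mid=-2.00761 |R|=1.00764 →lo
  mid=-1.98892 |R|=0.98898 →hi
  mid=-1.99826 |R|=0.99826 →hi
  ...
  [-2.00001,-1.99987] ⇒ x*=-2.0000
Stable set (-2.0000, 0).

(-2.0000,0); λ=-9 ⇒ h* = 0.2222.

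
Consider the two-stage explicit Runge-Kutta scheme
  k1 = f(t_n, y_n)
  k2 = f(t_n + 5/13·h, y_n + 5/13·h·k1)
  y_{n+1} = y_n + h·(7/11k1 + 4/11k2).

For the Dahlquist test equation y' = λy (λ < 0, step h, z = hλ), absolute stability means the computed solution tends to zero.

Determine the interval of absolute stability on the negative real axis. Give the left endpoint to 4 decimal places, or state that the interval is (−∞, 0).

(-7.1500, 0).

Set f=λy, z=hλ:
  k1=λy_n ⇒ h·k1=z·y_n;  k2=λ(1+5/13z)y_n ⇒ h·k2=z(1+5/13z)y_n
  y_{n+1}/y_n = 1 + 7/11z + 4/11z(1+5/13z) = 1 + z + 20/143z²
  so R(z) = 1 + z + 20/143z².

Need |R(x)|<1, x<0.
x=-1.13: |R|=0.0486
R=1: x+20/143x²=0 ⇒ x=−143/20=-7.1500; min R=1−1/(4·20/143)=-0.7875>−1
Confirm numerically:
  x=-6.782: |R|=0.65094 <1
  x=-6.777: |R|=0.64646 <1
  x=-4.446: |R|=0.68140 <1
  x=-4.403: |R|=0.69161 <1
  x=-7.514: |R|=1.38253 >1
  x=-7.262: |R|=1.11375 >1
So |R|<1 on (-7.1500, 0).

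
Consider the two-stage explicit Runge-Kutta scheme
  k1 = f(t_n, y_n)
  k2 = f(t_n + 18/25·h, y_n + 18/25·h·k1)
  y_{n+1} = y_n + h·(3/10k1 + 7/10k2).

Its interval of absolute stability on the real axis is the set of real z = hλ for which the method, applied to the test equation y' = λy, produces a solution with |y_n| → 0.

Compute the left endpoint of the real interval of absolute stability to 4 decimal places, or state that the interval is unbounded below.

Test eqn y'=λy, z=hλ:
  k1=λy_n ⇒ h·k1=z·y_n;  k2=λ(1+18/25z)y_n ⇒ h·k2=z(1+18/25z)y_n
  y_{n+1}/y_n = 1 + 3/10z + 7/10z(1+18/25z) = 1 + z + 63/125z²
  so R(z) = 1 + z + 63/125z².

Need |R(x)|<1, x<0.
x=-0.88: |R|=0.5103
R=1: x+63/125x²=0 ⇒ x=−125/63=-1.9841; min R=1−1/(4·63/125)=0.5040>−1
Confirm numerically:
  x=-1.886: |R|=0.90673 <1
  x=-1.785: |R|=0.82086 <1
  x=-1.628: |R|=0.70779 <1
  x=-0.975: |R|=0.50412 <1
  x=-2.576: |R|=1.76843 >1
  x=-2.501: |R|=1.65152 >1
Interval (-1.9841, 0).

left endpoint -1.9841.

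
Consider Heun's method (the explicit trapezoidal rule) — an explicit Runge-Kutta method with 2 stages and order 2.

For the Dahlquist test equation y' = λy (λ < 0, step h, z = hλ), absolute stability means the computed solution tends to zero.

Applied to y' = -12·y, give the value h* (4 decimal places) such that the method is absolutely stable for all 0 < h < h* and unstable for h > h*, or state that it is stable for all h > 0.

(-2.0000,0); λ=-12 ⇒ h* = 0.1667.

With y'=λy (z=hλ):
  order 2, 2-stage ⇒ R(z)=1+z+z^2/2
  (e.g. R(-0.47)=0.64045, |R|=0.64045)

Boundary: |R(x)|=1, x<0.
x=-0.47: |R|=0.6404
|R(-2.01)|=1.0100 |R(-1.71)|=0.7520 |R(-1.2)|=0.5200
Bisect:
  x_lo=-2.3159 |R|=1.3658  x_hi=-0.2456 |R|=0.7846
  mid=-1.28074 |R|=0.53941 →hi
  mid=-1.79831 |R|=0.81865 →hi
  mid=-2.05710 |R|=1.05873 →lo
  mid=-1.92771 |R|=0.93032 →hi
  mid=-1.99240 |R|=0.99243 →hi
  mid=-2.02475 |R|=1.02506 →lo
  mid=-2.00858 |R|=1.00862 →lo
  mid=-2.00049 |R|=1.00049 →lo
  mid=-1.99645 |R|=0.99645 →hi
  mid=-1.99847 |R|=0.99847 →hi
  ...
  [-2.00011,-1.99999] ⇒ x*=-2.0000
Interval (-2.0000, 0).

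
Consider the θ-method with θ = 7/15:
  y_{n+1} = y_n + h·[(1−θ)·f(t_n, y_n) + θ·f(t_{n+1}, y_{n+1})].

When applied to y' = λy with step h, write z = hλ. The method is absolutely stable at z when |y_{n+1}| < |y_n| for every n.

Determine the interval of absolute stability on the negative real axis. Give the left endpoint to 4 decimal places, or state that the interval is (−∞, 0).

With y'=λy (z=hλ):
  y_{n+1} = y_n + z·[8/15·y_n + 7/15·y_{n+1}] ⇒ (1 − 7/15z)y_{n+1} = (1 + 8/15z)y_n
  so R(z) = (1 + 8/15z)/(1 − 7/15z).

Solve |R(x)|<1 on ℝ⁻.
x=-1.62: |R|=0.0774
R=−1: 1+8/15x = −1+7/15x ⇒ -1/15x=2 ⇒ x=2/(-1/15)=-30.0000
Confirm numerically:
  x=-23.492: |R|=0.96373 <1
  x=-19.679: |R|=0.93243 <1
  x=-13.542: |R|=0.85010 <1
  x=-30.257: |R|=1.00113 >1
  x=-30.088: |R|=1.00039 >1
  x=-30.075: |R|=1.00033 >1
Interval (-30.0000, 0).

z∈(-30.0000,0).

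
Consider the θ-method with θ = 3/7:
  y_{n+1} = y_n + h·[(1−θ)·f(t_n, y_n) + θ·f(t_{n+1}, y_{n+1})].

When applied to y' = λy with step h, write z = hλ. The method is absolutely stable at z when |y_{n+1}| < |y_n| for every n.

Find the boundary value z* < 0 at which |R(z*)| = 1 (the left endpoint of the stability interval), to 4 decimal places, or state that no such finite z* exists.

left endpoint -14.0000.

With y'=λy (z=hλ):
  y_{n+1} = y_n + z·[4/7·y_n + 3/7·y_{n+1}] ⇒ (1 − 3/7z)y_{n+1} = (1 + 4/7z)y_n
  Hence R(z) = (1 + 4/7z)/(1 − 3/7z).

Need |R(x)|<1, x<0.
x=-0.36: |R|=0.6881
R=−1: 1+4/7x = −1+3/7x ⇒ -1/7x=2 ⇒ x=2/(-1/7)=-14.0000
Confirm numerically:
  x=-12.213: |R|=0.95905 <1
  x=-11.144: |R|=0.92936 <1
  x=-7.900: |R|=0.80130 <1
  x=-14.470: |R|=1.00932 >1
  x=-14.400: |R|=1.00797 >1
  x=-14.280: |R|=1.00562 >1
So |R|<1 on (-14.0000, 0).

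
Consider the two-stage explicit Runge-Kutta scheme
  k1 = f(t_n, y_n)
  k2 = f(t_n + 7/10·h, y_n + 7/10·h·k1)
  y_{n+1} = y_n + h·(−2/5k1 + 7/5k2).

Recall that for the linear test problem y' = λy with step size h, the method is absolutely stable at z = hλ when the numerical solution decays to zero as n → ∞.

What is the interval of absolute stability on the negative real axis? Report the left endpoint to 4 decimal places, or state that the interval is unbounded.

(-1.0204, 0).

Set f=λy, z=hλ:
  k1=λy_n ⇒ h·k1=z·y_n;  k2=λ(1+7/10z)y_n ⇒ h·k2=z(1+7/10z)y_n
  y_{n+1}/y_n = 1 − 2/5z + 7/5z(1+7/10z) = 1 + z + 49/50z²
  so R(z) = 1 + z + 49/50z².

Need |R(x)|<1, x<0.
x=-0.68: |R|=0.7732
R=1: x+49/50x²=0 ⇒ x=−50/49=-1.0204; min R=1−1/(4·49/50)=0.7449>−1
Confirm numerically:
  x=-0.943: |R|=0.92846 <1
  x=-0.721: |R|=0.78844 <1
  x=-0.690: |R|=0.77658 <1
  x=-0.670: |R|=0.76992 <1
  x=-1.518: |R|=1.74024 >1
  x=-1.354: |R|=1.44265 >1
  x=-1.208: |R|=1.22208 >1
Interval (-1.0204, 0).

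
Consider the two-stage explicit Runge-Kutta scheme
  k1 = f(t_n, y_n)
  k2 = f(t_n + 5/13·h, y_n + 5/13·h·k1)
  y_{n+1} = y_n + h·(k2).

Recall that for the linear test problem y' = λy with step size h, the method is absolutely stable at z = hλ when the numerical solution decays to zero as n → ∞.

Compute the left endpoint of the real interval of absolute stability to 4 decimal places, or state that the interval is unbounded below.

Test eqn y'=λy, z=hλ:
  k1=λy_n ⇒ h·k1=z·y_n;  k2=λ(1+5/13z)y_n ⇒ h·k2=z(1+5/13z)y_n
  y_{n+1}/y_n = 1 + z(1+5/13z) = 1 + z + 5/13z²
  ⇒ R(z) = 1 + z + 5/13z².

Boundary: |R(x)|=1, x<0.
x=-1.56: |R|=0.3760
R=1: x+5/13x²=0 ⇒ x=−13/5=-2.6000; min R=1−1/(4·5/13)=0.3500>−1
Confirm numerically:
  x=-2.433: |R|=0.84373 <1
  x=-1.852: |R|=0.46719 <1
  x=-1.160: |R|=0.35754 <1
  x=-3.064: |R|=1.54681 >1
  x=-2.892: |R|=1.32479 >1
Interval (-2.6000, 0).

left endpoint -2.6000.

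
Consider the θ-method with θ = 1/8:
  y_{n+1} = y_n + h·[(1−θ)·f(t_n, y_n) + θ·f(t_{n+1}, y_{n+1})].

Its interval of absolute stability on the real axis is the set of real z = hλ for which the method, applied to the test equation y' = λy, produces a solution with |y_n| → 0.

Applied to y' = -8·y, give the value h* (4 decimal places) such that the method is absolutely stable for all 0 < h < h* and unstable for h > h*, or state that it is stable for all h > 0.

(-2.6667,0); λ=-8 ⇒ h* = (8/3)/8 = 0.3333.

On y'=λy, z=hλ:
  y_{n+1} = y_n + z·[7/8·y_n + 1/8·y_{n+1}] ⇒ (1 − 1/8z)y_{n+1} = (1 + 7/8z)y_n
  Hence R(z) = (1 + 7/8z)/(1 − 1/8z).

Need |R(x)|<1, x<0.
x=-1.42: |R|=0.2059
R=−1: 1+7/8x = −1+1/8x ⇒ -3/4x=2 ⇒ x=2/(-3/4)=-2.6667
Confirm numerically:
  x=-1.830: |R|=0.48932 <1
  x=-1.630: |R|=0.35410 <1
  x=-1.322: |R|=0.13452 <1
  x=-2.840: |R|=1.09594 >1
  x=-2.764: |R|=1.05425 >1
Interval (-2.6667, 0).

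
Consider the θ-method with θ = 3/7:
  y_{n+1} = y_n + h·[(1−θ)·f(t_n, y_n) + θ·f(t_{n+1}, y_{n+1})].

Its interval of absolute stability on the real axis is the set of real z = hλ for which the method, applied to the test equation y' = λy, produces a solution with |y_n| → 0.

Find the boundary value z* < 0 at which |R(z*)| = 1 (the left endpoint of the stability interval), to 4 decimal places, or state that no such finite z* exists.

z* = -14.0000.

With y'=λy (z=hλ):
  y_{n+1} = y_n + z·[4/7·y_n + 3/7·y_{n+1}] ⇒ (1 − 3/7z)y_{n+1} = (1 + 4/7z)y_n
  Hence R(z) = (1 + 4/7z)/(1 − 3/7z).

Need |R(x)|<1, x<0.
x=-1.23: |R|=0.1946
R=−1: 1+4/7x = −1+3/7x ⇒ -1/7x=2 ⇒ x=2/(-1/7)=-14.0000
Confirm numerically:
  x=-13.286: |R|=0.98476 <1
  x=-12.561: |R|=0.96780 <1
  x=-11.867: |R|=0.94993 <1
  x=-14.428: |R|=1.00851 >1
  x=-14.127: |R|=1.00257 >1
  x=-14.101: |R|=1.00205 >1
Interval (-14.0000, 0).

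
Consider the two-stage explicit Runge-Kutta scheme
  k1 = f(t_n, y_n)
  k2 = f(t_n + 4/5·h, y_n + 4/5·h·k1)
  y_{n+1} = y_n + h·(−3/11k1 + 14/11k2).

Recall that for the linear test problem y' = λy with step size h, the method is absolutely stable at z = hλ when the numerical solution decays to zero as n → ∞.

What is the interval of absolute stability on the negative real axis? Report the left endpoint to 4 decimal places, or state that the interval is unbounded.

z∈(-0.9821,0).

Set f=λy, z=hλ:
  k1=λy_n ⇒ h·k1=z·y_n;  k2=λ(1+4/5z)y_n ⇒ h·k2=z(1+4/5z)y_n
  y_{n+1}/y_n = 1 − 3/11z + 14/11z(1+4/5z) = 1 + z + 56/55z²
  so R(z) = 1 + z + 56/55z².

Need |R(x)|<1, x<0.
x=-0.63: |R|=0.7741
R=1: x+56/55x²=0 ⇒ x=−55/56=-0.9821; min R=1−1/(4·56/55)=0.7545>−1
Confirm numerically:
  x=-0.938: |R|=0.95784 <1
  x=-0.882: |R|=0.91007 <1
  x=-0.521: |R|=0.75538 <1
  x=-1.205: |R|=1.27343 >1
  x=-1.031: |R|=1.05129 >1
  x=-1.008: |R|=1.02654 >1
Stable set (-0.9821, 0).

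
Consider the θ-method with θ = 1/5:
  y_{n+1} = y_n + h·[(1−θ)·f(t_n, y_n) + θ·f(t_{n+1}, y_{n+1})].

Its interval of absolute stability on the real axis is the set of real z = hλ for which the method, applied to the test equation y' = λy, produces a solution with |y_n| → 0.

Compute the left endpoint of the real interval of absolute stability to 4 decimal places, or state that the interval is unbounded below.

With y'=λy (z=hλ):
  y_{n+1} = y_n + z·[4/5·y_n + 1/5·y_{n+1}] ⇒ (1 − 1/5z)y_{n+1} = (1 + 4/5z)y_n
  ⇒ R(z) = (1 + 4/5z)/(1 − 1/5z).

Boundary: |R(x)|=1, x<0.
x=-0.9: |R|=0.2373
R=−1: 1+4/5x = −1+1/5x ⇒ -3/5x=2 ⇒ x=2/(-3/5)=-3.3333
Confirm numerically:
  x=-3.300: |R|=0.98795 <1
  x=-3.105: |R|=0.91548 <1
  x=-2.290: |R|=0.57064 <1
  x=-1.838: |R|=0.34396 <1
  x=-3.719: |R|=1.13270 >1
  x=-3.634: |R|=1.10447 >1
So |R|<1 on (-3.3333, 0).

z* = -3.3333.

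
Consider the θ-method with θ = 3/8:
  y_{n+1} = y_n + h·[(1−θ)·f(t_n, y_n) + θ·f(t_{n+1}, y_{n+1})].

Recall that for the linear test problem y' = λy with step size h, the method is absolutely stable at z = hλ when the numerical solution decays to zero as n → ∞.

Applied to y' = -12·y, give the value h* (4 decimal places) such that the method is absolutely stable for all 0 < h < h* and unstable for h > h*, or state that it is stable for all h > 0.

(-8.0000,0); λ=-12 ⇒ h* = (8)/12 = 0.6667.

Set f=λy, z=hλ:
  y_{n+1} = y_n + z·[5/8·y_n + 3/8·y_{n+1}] ⇒ (1 − 3/8z)y_{n+1} = (1 + 5/8z)y_n
  Hence R(z) = (1 + 5/8z)/(1 − 3/8z).

Find x<0 with |R(x)|<1.
x=-1.33: |R|=0.1126
R=−1: 1+5/8x = −1+3/8x ⇒ -1/4x=2 ⇒ x=2/(-1/4)=-8.0000
Confirm numerically:
  x=-7.516: |R|=0.96831 <1
  x=-7.387: |R|=0.95935 <1
  x=-5.988: |R|=0.84502 <1
  x=-3.580: |R|=0.52828 <1
  x=-8.414: |R|=1.02491 >1
  x=-8.130: |R|=1.00803 >1
So |R|<1 on (-8.0000, 0).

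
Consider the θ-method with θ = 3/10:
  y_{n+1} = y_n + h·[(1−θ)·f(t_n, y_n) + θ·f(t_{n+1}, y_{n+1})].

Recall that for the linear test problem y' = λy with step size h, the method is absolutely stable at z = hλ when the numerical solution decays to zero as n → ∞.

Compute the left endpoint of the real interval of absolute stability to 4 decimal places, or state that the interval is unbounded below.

z* = -5.0000.

On y'=λy, z=hλ:
  y_{n+1} = y_n + z·[7/10·y_n + 3/10·y_{n+1}] ⇒ (1 − 3/10z)y_{n+1} = (1 + 7/10z)y_n
  so R(z) = (1 + 7/10z)/(1 − 3/10z).

Boundary: |R(x)|=1, x<0.
x=-0.58: |R|=0.5060
R=−1: 1+7/10x = −1+3/10x ⇒ -2/5x=2 ⇒ x=2/(-2/5)=-5.0000
Confirm numerically:
  x=-3.523: |R|=0.71277 <1
  x=-3.363: |R|=0.67405 <1
  x=-2.574: |R|=0.45243 <1
  x=-5.509: |R|=1.07675 >1
  x=-5.369: |R|=1.05654 >1
  x=-5.304: |R|=1.04693 >1
Stable set (-5.0000, 0).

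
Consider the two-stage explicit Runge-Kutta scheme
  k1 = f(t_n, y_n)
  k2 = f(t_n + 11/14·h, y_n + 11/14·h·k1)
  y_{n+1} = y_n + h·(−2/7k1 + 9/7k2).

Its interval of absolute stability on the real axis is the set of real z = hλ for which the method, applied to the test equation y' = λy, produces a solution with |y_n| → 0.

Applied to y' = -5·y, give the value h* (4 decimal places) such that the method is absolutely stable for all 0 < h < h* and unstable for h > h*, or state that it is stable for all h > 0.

(-0.9899,0); λ=-5 ⇒ h* = (98/99)/5 = 0.1980.

Test eqn y'=λy, z=hλ:
  k1=λy_n ⇒ h·k1=z·y_n;  k2=λ(1+11/14z)y_n ⇒ h·k2=z(1+11/14z)y_n
  y_{n+1}/y_n = 1 − 2/7z + 9/7z(1+11/14z) = 1 + z + 99/98z²
  R(z) = 1 + z + 99/98z².

Solve |R(x)|<1 on ℝ⁻.
x=-0.79: |R|=0.8405
R=1: x+99/98x²=0 ⇒ x=−98/99=-0.9899; min R=1−1/(4·99/98)=0.7525>−1
Confirm numerically:
  x=-0.895: |R|=0.91420 <1
  x=-0.544: |R|=0.75496 <1
  x=-0.519: |R|=0.75311 <1
  x=-1.547: |R|=1.87063 >1
  x=-1.183: |R|=1.23077 >1
Interval (-0.9899, 0).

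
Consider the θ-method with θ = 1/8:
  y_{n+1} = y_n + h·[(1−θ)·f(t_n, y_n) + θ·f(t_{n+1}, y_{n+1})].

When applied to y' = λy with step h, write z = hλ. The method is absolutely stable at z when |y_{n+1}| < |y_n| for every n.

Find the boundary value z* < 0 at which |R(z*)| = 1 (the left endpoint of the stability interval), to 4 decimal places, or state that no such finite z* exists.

z* = -2.6667.

On y'=λy, z=hλ:
  y_{n+1} = y_n + z·[7/8·y_n + 1/8·y_{n+1}] ⇒ (1 − 1/8z)y_{n+1} = (1 + 7/8z)y_n
  R(z) = (1 + 7/8z)/(1 − 1/8z).

Solve |R(x)|<1 on ℝ⁻.
x=-0.6: |R|=0.4419
R=−1: 1+7/8x = −1+1/8x ⇒ -3/4x=2 ⇒ x=2/(-3/4)=-2.6667
Confirm numerically:
  x=-2.434: |R|=0.86621 <1
  x=-1.427: |R|=0.21099 <1
  x=-1.372: |R|=0.17115 <1
  x=-1.255: |R|=0.08482 <1
  x=-3.240: |R|=1.30605 >1
  x=-2.946: |R|=1.15312 >1
Interval (-2.6667, 0).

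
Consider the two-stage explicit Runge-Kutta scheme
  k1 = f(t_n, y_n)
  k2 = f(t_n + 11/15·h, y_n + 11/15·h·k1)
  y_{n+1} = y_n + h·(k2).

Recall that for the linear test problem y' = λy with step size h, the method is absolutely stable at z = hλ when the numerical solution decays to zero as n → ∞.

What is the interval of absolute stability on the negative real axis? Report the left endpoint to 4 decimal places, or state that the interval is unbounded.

With y'=λy (z=hλ):
  k1=λy_n ⇒ h·k1=z·y_n;  k2=λ(1+11/15z)y_n ⇒ h·k2=z(1+11/15z)y_n
  y_{n+1}/y_n = 1 + z(1+11/15z) = 1 + z + 11/15z²
  so R(z) = 1 + z + 11/15z².

Solve |R(x)|<1 on ℝ⁻.
x=-0.66: |R|=0.6594
R=1: x+11/15x²=0 ⇒ x=−15/11=-1.3636; min R=1−1/(4·11/15)=0.6591>−1
Confirm numerically:
  x=-1.045: |R|=0.75582 <1
  x=-0.891: |R|=0.69118 <1
  x=-0.569: |R|=0.66842 <1
  x=-1.642: |R|=1.33519 >1
  x=-1.587: |R|=1.25995 >1
  x=-1.564: |R|=1.22980 >1
Stable set (-1.3636, 0).

z∈(-1.3636,0).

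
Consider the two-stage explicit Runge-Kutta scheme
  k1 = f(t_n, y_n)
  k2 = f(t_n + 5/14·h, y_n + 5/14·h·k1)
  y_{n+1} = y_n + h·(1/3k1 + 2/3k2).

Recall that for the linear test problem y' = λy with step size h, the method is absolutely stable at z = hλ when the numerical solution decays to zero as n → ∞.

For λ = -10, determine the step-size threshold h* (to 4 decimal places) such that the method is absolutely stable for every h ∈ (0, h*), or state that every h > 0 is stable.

Test eqn y'=λy, z=hλ:
  k1=λy_n ⇒ h·k1=z·y_n;  k2=λ(1+5/14z)y_n ⇒ h·k2=z(1+5/14z)y_n
  y_{n+1}/y_n = 1 + 1/3z + 2/3z(1+5/14z) = 1 + z + 5/21z²
  ⇒ R(z) = 1 + z + 5/21z².

Boundary: |R(x)|=1, x<0.
x=-1.35: |R|=0.0839
R=1: x+5/21x²=0 ⇒ x=−21/5=-4.2000; min R=1−1/(4·5/21)=-0.0500>−1
Confirm numerically:
  x=-2.937: |R|=0.11680 <1
  x=-2.002: |R|=0.04771 <1
  x=-1.819: |R|=0.03120 <1
  x=-4.532: |R|=1.35824 >1
  x=-4.281: |R|=1.08256 >1
Stable set (-4.2000, 0).

(-4.2000,0); λ=-10 ⇒ h* = (21/5)/10 = 0.4200.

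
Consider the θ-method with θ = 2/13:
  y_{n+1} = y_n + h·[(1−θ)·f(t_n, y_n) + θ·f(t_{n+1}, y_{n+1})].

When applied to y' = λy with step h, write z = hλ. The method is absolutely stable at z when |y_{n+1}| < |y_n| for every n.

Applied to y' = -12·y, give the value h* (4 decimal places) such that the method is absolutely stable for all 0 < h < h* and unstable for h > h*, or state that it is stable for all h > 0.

(-2.8889,0); λ=-12 ⇒ h* = (26/9)/12 = 0.2407.

Set f=λy, z=hλ:
  y_{n+1} = y_n + z·[11/13·y_n + 2/13·y_{n+1}] ⇒ (1 − 2/13z)y_{n+1} = (1 + 11/13z)y_n
  R(z) = (1 + 11/13z)/(1 − 2/13z).

Need |R(x)|<1, x<0.
x=-0.97: |R|=0.1560
R=−1: 1+11/13x = −1+2/13x ⇒ -9/13x=2 ⇒ x=2/(-9/13)=-2.8889
Confirm numerically:
  x=-2.426: |R|=0.76664 <1
  x=-2.078: |R|=0.57461 <1
  x=-1.387: |R|=0.14308 <1
  x=-3.290: |R|=1.18437 >1
  x=-3.168: |R|=1.12991 >1
Interval (-2.8889, 0).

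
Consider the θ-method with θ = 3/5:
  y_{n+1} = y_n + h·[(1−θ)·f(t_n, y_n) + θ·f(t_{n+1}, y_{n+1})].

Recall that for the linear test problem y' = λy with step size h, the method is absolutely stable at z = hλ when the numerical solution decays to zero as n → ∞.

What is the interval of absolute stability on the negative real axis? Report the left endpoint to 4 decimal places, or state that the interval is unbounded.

unbounded; (−∞, 0).

On y'=λy, z=hλ:
  y_{n+1} = y_n + z·[2/5·y_n + 3/5·y_{n+1}] ⇒ (1 − 3/5z)y_{n+1} = (1 + 2/5z)y_n
  Hence R(z) = (1 + 2/5z)/(1 − 3/5z).

Find x<0 with |R(x)|<1.
x=-0.43: |R|=0.6582
x=-2: |R|=0.0909
x=-10: |R|=0.4286
x=-100: |R|=0.6393
θ=3/5≥1/2 ⇒ |1+2/5x|<|1−3/5x| ∀x<0 ⇒ interval (−∞,0).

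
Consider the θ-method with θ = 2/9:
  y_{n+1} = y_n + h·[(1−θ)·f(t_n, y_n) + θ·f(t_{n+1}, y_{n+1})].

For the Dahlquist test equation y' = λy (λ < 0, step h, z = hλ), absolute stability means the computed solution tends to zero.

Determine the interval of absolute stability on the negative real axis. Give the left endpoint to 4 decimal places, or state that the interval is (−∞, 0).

z∈(-3.6000,0).

On y'=λy, z=hλ:
  y_{n+1} = y_n + z·[7/9·y_n + 2/9·y_{n+1}] ⇒ (1 − 2/9z)y_{n+1} = (1 + 7/9z)y_n
  so R(z) = (1 + 7/9z)/(1 − 2/9z).

Find x<0 with |R(x)|<1.
x=-0.91: |R|=0.2431
R=−1: 1+7/9x = −1+2/9x ⇒ -5/9x=2 ⇒ x=2/(-5/9)=-3.6000
Confirm numerically:
  x=-3.538: |R|=0.98072 <1
  x=-3.517: |R|=0.97412 <1
  x=-1.923: |R|=0.34727 <1
  x=-1.665: |R|=0.21533 <1
  x=-4.012: |R|=1.12101 >1
  x=-3.942: |R|=1.10128 >1
Stable set (-3.6000, 0).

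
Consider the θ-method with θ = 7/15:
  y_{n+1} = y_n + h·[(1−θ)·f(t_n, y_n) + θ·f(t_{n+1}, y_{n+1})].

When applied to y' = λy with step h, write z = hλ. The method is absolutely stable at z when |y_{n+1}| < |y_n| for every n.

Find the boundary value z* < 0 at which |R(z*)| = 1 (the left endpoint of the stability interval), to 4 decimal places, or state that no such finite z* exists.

left endpoint -30.0000.

On y'=λy, z=hλ:
  y_{n+1} = y_n + z·[8/15·y_n + 7/15·y_{n+1}] ⇒ (1 − 7/15z)y_{n+1} = (1 + 8/15z)y_n
  R(z) = (1 + 8/15z)/(1 − 7/15z).

Need |R(x)|<1, x<0.
x=-0.38: |R|=0.6772
R=−1: 1+8/15x = −1+7/15x ⇒ -1/15x=2 ⇒ x=2/(-1/15)=-30.0000
Confirm numerically:
  x=-29.299: |R|=0.99681 <1
  x=-23.542: |R|=0.96408 <1
  x=-22.534: |R|=0.95678 <1
  x=-15.799: |R|=0.88693 <1
  x=-30.447: |R|=1.00196 >1
  x=-30.351: |R|=1.00154 >1
  x=-30.212: |R|=1.00094 >1
Interval (-30.0000, 0).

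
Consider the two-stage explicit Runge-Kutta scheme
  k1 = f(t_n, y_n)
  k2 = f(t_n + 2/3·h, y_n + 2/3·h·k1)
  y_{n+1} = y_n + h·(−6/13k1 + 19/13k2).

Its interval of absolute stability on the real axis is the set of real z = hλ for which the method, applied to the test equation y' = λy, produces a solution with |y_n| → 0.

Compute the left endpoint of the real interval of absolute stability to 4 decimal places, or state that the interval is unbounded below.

With y'=λy (z=hλ):
  k1=λy_n ⇒ h·k1=z·y_n;  k2=λ(1+2/3z)y_n ⇒ h·k2=z(1+2/3z)y_n
  y_{n+1}/y_n = 1 − 6/13z + 19/13z(1+2/3z) = 1 + z + 38/39z²
  Hence R(z) = 1 + z + 38/39z².

Find x<0 with |R(x)|<1.
x=-1.72: |R|=2.1625
R=1: x+38/39x²=0 ⇒ x=−39/38=-1.0263; min R=1−1/(4·38/39)=0.7434>−1
Confirm numerically:
  x=-0.738: |R|=0.79268 <1
  x=-0.709: |R|=0.78079 <1
  x=-0.485: |R|=0.74419 <1
  x=-1.427: |R|=1.55712 >1
  x=-1.304: |R|=1.35282 >1
  x=-1.117: |R|=1.09870 >1
So |R|<1 on (-1.0263, 0).

left endpoint -1.0263.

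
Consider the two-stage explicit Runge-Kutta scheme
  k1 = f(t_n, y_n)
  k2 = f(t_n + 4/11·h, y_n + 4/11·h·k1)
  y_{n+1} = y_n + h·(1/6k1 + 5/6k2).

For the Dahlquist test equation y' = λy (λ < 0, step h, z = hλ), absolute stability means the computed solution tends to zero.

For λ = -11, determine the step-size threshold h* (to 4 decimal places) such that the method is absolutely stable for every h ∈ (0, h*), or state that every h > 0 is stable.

Test eqn y'=λy, z=hλ:
  k1=λy_n ⇒ h·k1=z·y_n;  k2=λ(1+4/11z)y_n ⇒ h·k2=z(1+4/11z)y_n
  y_{n+1}/y_n = 1 + 1/6z + 5/6z(1+4/11z) = 1 + z + 10/33z²
  R(z) = 1 + z + 10/33z².

Boundary: |R(x)|=1, x<0.
x=-1.6: |R|=0.1758
R=1: x+10/33x²=0 ⇒ x=−33/10=-3.3000; min R=1−1/(4·10/33)=0.1750>−1
Confirm numerically:
  x=-3.165: |R|=0.87052 <1
  x=-2.909: |R|=0.65533 <1
  x=-1.433: |R|=0.18927 <1
  x=-3.710: |R|=1.46094 >1
  x=-3.568: |R|=1.28976 >1
  x=-3.525: |R|=1.24034 >1
Stable set (-3.3000, 0).

(-3.3000,0); λ=-11 ⇒ h* = (33/10)/11 = 0.3000.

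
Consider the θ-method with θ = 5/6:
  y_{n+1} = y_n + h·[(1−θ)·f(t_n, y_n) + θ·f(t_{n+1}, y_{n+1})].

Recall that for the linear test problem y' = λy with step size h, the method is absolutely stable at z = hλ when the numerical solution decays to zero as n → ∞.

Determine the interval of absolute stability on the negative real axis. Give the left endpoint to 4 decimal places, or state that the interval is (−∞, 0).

unbounded; (−∞, 0).

On y'=λy, z=hλ:
  y_{n+1} = y_n + z·[1/6·y_n + 5/6·y_{n+1}] ⇒ (1 − 5/6z)y_{n+1} = (1 + 1/6z)y_n
  so R(z) = (1 + 1/6z)/(1 − 5/6z).

Solve |R(x)|<1 on ℝ⁻.
x=-0.76: |R|=0.5347
x=-2: |R|=0.2500
x=-10: |R|=0.0714
x=-100: |R|=0.1858
θ=5/6≥1/2 ⇒ |1+1/6x|<|1−5/6x| ∀x<0 ⇒ interval (−∞,0).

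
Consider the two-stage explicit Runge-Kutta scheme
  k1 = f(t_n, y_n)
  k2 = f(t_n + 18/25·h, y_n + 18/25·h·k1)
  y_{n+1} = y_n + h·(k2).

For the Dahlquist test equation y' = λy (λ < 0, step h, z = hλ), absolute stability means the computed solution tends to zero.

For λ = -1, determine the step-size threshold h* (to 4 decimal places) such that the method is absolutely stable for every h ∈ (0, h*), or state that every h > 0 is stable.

With y'=λy (z=hλ):
  k1=λy_n ⇒ h·k1=z·y_n;  k2=λ(1+18/25z)y_n ⇒ h·k2=z(1+18/25z)y_n
  y_{n+1}/y_n = 1 + z(1+18/25z) = 1 + z + 18/25z²
  ⇒ R(z) = 1 + z + 18/25z².

Need |R(x)|<1, x<0.
x=-1.55: |R|=1.1798
R=1: x+18/25x²=0 ⇒ x=−25/18=-1.3889; min R=1−1/(4·18/25)=0.6528>−1
Confirm numerically:
  x=-1.304: |R|=0.92030 <1
  x=-1.252: |R|=0.87660 <1
  x=-1.223: |R|=0.85392 <1
  x=-0.766: |R|=0.65646 <1
  x=-1.740: |R|=1.43987 >1
  x=-1.536: |R|=1.16269 >1
Interval (-1.3889, 0).

(-1.3889,0); λ=-1 ⇒ h* = (25/18)/1 = 1.3889.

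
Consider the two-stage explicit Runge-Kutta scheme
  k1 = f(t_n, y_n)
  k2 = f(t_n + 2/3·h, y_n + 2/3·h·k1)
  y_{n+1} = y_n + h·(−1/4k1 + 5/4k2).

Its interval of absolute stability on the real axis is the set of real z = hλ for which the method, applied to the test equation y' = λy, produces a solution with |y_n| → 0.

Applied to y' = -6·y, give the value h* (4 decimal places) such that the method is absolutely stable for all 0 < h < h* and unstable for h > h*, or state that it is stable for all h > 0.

With y'=λy (z=hλ):
  k1=λy_n ⇒ h·k1=z·y_n;  k2=λ(1+2/3z)y_n ⇒ h·k2=z(1+2/3z)y_n
  y_{n+1}/y_n = 1 − 1/4z + 5/4z(1+2/3z) = 1 + z + 5/6z²
  R(z) = 1 + z + 5/6z².

Find x<0 with |R(x)|<1.
x=-1.57: |R|=1.4841
R=1: x+5/6x²=0 ⇒ x=−6/5=-1.2000; min R=1−1/(4·5/6)=0.7000>−1
Confirm numerically:
  x=-0.863: |R|=0.75764 <1
  x=-0.770: |R|=0.72408 <1
  x=-0.483: |R|=0.71141 <1
  x=-1.446: |R|=1.29643 >1
  x=-1.337: |R|=1.15264 >1
Stable set (-1.2000, 0).

(-1.2000,0); λ=-6 ⇒ h* = (6/5)/6 = 0.2000.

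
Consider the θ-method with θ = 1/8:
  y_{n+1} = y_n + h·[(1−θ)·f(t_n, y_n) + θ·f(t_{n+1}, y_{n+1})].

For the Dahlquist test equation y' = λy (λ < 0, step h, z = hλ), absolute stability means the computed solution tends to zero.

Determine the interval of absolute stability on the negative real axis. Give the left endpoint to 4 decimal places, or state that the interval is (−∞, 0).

(-2.6667, 0).

Set f=λy, z=hλ:
  y_{n+1} = y_n + z·[7/8·y_n + 1/8·y_{n+1}] ⇒ (1 − 1/8z)y_{n+1} = (1 + 7/8z)y_n
  so R(z) = (1 + 7/8z)/(1 − 1/8z).

Need |R(x)|<1, x<0.
x=-1.69: |R|=0.3953
R=−1: 1+7/8x = −1+1/8x ⇒ -3/4x=2 ⇒ x=2/(-3/4)=-2.6667
Confirm numerically:
  x=-2.570: |R|=0.94513 <1
  x=-1.702: |R|=0.40342 <1
  x=-1.362: |R|=0.16385 <1
  x=-1.180: |R|=0.02832 <1
  x=-2.907: |R|=1.13221 >1
  x=-2.754: |R|=1.04873 >1
Stable set (-2.6667, 0).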